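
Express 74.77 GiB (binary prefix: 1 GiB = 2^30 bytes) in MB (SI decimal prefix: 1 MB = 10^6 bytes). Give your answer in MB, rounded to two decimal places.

74.77 GiB × 1,073,741,824 bytes/GiB = 80,283,676,180.48 bytes
1 MB = 10^6 bytes = 1,000,000 bytes
80,283,676,180.48 / 1,000,000 = 80,283.68 MB

80,283.68 MB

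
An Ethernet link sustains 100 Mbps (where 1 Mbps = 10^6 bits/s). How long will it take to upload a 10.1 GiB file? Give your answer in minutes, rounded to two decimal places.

10.1 GiB = 10,844,792,422.4 bytes = 86,758,339,379.2 bits
100 Mbps = 100,000,000 bits/s
time = 86,758,339,379.2 / 100,000,000 = 867.583 s
867.583 s / 60 = 14.46 minutes

14.46 minutes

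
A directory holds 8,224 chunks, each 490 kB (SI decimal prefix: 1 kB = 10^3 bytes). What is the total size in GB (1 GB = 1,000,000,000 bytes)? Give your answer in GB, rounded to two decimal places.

4.03 GB

Total = 8,224 × 490 kB = 4,029,760 kB
= 4,029,760 × 1,000 bytes = 4,029,760,000 bytes
1 GB = 1,000,000,000 bytes
4,029,760,000 / 1,000,000,000 = 4.03 GB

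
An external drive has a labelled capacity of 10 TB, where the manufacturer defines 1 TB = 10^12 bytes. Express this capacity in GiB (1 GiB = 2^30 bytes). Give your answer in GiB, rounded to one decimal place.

9,313.2 GiB

10 TB × 1,000,000,000,000 bytes/TB = 10,000,000,000,000 bytes
1 GiB = 1,073,741,824 bytes
10,000,000,000,000 / 1,073,741,824 = 9,313.2 GiB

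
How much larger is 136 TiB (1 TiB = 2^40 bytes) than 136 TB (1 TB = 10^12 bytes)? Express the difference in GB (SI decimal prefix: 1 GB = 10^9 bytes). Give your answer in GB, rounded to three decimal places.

136 TiB = 136 × 1,099,511,627,776 = 149,533,581,377,536 bytes
136 TB = 136 × 1,000,000,000,000 = 136,000,000,000,000 bytes
difference = 13,533,581,377,536 bytes
13,533,581,377,536 / 1,000,000,000 = 13,533.581 GB

13,533.581 GB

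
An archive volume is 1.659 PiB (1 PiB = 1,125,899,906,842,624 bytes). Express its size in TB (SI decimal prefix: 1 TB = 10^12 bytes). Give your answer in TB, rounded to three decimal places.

1,867.868 TB

1.659 PiB × 1,125,899,906,842,624 bytes/PiB = 1,867,867,945,451,913.216 bytes
1 TB = 1,000,000,000,000 bytes
1,867,867,945,451,913.216 / 1,000,000,000,000 = 1,867.868 TB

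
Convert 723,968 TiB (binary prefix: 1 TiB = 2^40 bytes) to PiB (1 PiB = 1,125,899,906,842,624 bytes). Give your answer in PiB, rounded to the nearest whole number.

723,968 TiB × 1,099,511,627,776 bytes/TiB = 796,011,234,137,735,168 bytes
1 PiB = 2^50 bytes = 1,125,899,906,842,624 bytes
796,011,234,137,735,168 / 1,125,899,906,842,624 = 707 PiB

707 PiB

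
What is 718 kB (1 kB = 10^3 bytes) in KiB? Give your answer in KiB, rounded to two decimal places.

701.17 KiB

718 kB × 1,000 bytes/kB = 718,000 bytes
1 KiB = 2^10 bytes = 1,024 bytes
718,000 / 1,024 = 701.17 KiB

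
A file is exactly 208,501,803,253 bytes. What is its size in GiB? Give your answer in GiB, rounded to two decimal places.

194.18 GiB

208,501,803,253 bytes given.
1 GiB = 2^30 bytes = 1,073,741,824 bytes
208,501,803,253 / 1,073,741,824 = 194.18 GiB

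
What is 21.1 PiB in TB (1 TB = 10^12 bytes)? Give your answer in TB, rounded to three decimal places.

21.1 PiB = 21.1 × 2^50 bytes = 23,756,488,034,379,366.4 bytes
1 TB = 10^12 bytes = 1,000,000,000,000 bytes
23,756,488,034,379,366.4 / 1,000,000,000,000 = 23,756.488 TB

23,756.488 TB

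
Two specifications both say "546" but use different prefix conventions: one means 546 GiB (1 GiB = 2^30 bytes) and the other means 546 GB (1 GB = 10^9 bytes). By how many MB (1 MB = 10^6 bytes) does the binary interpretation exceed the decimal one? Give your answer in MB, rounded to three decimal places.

40,263.036 MB

546 GiB = 546 × 1,073,741,824 = 586,263,035,904 bytes
546 GB = 546 × 1,000,000,000 = 546,000,000,000 bytes
difference = 40,263,035,904 bytes
40,263,035,904 / 1,000,000 = 40,263.036 MB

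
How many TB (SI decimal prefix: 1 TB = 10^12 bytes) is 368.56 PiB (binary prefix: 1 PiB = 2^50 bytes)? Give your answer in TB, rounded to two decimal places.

414,961.67 TB

368.56 PiB × 1,125,899,906,842,624 bytes/PiB = 414,961,669,665,917,501.44 bytes
1 TB = 10^12 bytes = 1,000,000,000,000 bytes
414,961,669,665,917,501.44 / 1,000,000,000,000 = 414,961.67 TB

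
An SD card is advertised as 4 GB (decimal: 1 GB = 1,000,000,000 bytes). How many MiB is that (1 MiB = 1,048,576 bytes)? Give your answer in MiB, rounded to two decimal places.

4 GB = 4 × 10^9 bytes = 4,000,000,000 bytes
1 MiB = 1,048,576 bytes
4,000,000,000 / 1,048,576 = 3,814.70 MiB

3,814.70 MiB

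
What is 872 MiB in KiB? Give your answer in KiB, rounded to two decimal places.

892,928.00 KiB

872 MiB × 1,048,576 bytes/MiB = 914,358,272 bytes
1 KiB = 1,024 bytes
914,358,272 / 1,024 = 892,928.00 KiB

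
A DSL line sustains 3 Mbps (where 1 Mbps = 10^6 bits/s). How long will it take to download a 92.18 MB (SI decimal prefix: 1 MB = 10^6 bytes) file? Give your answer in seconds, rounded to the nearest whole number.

246 seconds

92.18 MB = 92,180,000 bytes = 737,440,000 bits
3 Mbps = 3,000,000 bits/s
time = 737,440,000 / 3,000,000 = 246 s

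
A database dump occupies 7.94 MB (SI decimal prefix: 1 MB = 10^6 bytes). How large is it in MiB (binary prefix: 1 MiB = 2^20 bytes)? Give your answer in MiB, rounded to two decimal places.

7.57 MiB

7.94 MB = 7.94 × 10^6 bytes = 7,940,000 bytes
1 MiB = 2^20 bytes = 1,048,576 bytes
7,940,000 / 1,048,576 = 7.57 MiB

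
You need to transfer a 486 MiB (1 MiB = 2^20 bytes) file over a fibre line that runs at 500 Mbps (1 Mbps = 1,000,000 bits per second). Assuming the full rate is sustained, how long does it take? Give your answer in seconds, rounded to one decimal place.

8.2 seconds

486 MiB = 509,607,936 bytes = 4,076,863,488 bits
500 Mbps = 500,000,000 bits/s
time = 4,076,863,488 / 500,000,000 = 8.2 s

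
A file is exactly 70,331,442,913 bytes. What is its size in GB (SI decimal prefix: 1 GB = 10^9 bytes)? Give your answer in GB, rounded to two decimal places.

70,331,442,913 bytes given.
1 GB = 10^9 bytes = 1,000,000,000 bytes
70,331,442,913 / 1,000,000,000 = 70.33 GB

70.33 GB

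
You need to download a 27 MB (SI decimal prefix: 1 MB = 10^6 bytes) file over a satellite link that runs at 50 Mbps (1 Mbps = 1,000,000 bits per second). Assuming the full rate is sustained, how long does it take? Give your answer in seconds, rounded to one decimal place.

27 MB = 27,000,000 bytes = 216,000,000 bits
50 Mbps = 50,000,000 bits/s
time = 216,000,000 / 50,000,000 = 4.3 s

4.3 seconds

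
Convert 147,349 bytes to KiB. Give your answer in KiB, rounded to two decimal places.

143.90 KiB

147,349 bytes given.
1 KiB = 2^10 bytes = 1,024 bytes
147,349 / 1,024 = 143.90 KiB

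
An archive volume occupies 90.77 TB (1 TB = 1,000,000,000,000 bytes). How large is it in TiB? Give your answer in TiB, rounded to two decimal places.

82.55 TiB

90.77 TB × 1,000,000,000,000 bytes/TB = 90,770,000,000,000 bytes
1 TiB = 2^40 bytes = 1,099,511,627,776 bytes
90,770,000,000,000 / 1,099,511,627,776 = 82.55 TiB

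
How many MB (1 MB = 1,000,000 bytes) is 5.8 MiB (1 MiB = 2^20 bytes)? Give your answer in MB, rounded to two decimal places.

5.8 MiB × 1,048,576 bytes/MiB = 6,081,740.8 bytes
1 MB = 1,000,000 bytes
6,081,740.8 / 1,000,000 = 6.08 MB

6.08 MB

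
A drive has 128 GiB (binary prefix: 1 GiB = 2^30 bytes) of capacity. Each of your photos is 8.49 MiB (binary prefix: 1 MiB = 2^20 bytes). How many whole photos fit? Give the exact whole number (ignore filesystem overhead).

15,438

Capacity: 128 GiB = 137,438,953,472 bytes
Per item: 8.49 MiB = 8,902,410.24 bytes
⌊137,438,953,472 / 8,902,410.24⌋ = 15,438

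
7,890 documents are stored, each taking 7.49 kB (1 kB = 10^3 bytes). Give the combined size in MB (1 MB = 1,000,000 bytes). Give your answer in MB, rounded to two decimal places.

59.10 MB

Total = 7,890 × 7.49 kB = 59096.1 kB
= 59096.1 × 1,000 bytes = 59,096,100 bytes
1 MB = 1,000,000 bytes
59,096,100 / 1,000,000 = 59.10 MB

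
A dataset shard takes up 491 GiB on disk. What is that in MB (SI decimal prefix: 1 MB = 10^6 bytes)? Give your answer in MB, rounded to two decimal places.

491 GiB = 491 × 2^30 bytes = 527,207,235,584 bytes
1 MB = 10^6 bytes = 1,000,000 bytes
527,207,235,584 / 1,000,000 = 527,207.24 MB

527,207.24 MB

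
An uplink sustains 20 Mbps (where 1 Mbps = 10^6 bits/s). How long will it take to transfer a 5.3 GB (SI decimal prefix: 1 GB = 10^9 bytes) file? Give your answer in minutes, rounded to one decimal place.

35.3 minutes

5.3 GB = 5,300,000,000 bytes = 42,400,000,000 bits
20 Mbps = 20,000,000 bits/s
time = 42,400,000,000 / 20,000,000 = 2,120.00 s
2,120.00 s / 60 = 35.3 minutes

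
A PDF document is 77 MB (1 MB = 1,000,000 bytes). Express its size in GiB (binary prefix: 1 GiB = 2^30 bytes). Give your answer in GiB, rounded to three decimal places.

0.072 GiB

77 MB = 77 × 10^6 bytes = 77,000,000 bytes
1 GiB = 1,073,741,824 bytes
77,000,000 / 1,073,741,824 = 0.072 GiB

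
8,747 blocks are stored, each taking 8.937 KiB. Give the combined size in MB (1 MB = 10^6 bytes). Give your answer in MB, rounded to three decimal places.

80.048 MB

Total = 8,747 × 8.937 KiB = 78171.939 KiB
= 78171.939 × 1,024 bytes = 80,048,065.536 bytes
1 MB = 1,000,000 bytes
80,048,065.536 / 1,000,000 = 80.048 MB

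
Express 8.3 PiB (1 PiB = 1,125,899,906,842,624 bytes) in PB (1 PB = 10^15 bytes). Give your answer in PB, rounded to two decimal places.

9.34 PB

8.3 PiB = 8.3 × 2^50 bytes = 9,344,969,226,793,779.2 bytes
1 PB = 1,000,000,000,000,000 bytes
9,344,969,226,793,779.2 / 1,000,000,000,000,000 = 9.34 PB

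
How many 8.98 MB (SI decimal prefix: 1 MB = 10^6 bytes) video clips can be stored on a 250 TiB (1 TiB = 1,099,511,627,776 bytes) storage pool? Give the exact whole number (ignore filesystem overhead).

30,610,011

Capacity: 250 TiB = 274,877,906,944,000 bytes
Per item: 8.98 MB = 8,980,000 bytes
⌊274,877,906,944,000 / 8,980,000⌋ = 30,610,011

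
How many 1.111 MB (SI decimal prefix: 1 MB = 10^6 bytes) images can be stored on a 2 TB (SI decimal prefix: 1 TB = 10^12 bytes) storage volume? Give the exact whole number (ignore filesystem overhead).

1,800,180

Capacity: 2 TB = 2,000,000,000,000 bytes
Per item: 1.111 MB = 1,111,000 bytes
⌊2,000,000,000,000 / 1,111,000⌋ = 1,800,180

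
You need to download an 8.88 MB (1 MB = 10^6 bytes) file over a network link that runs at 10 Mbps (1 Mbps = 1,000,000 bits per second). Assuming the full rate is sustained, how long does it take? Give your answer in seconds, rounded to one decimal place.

8.88 MB = 8,880,000 bytes = 71,040,000 bits
10 Mbps = 10,000,000 bits/s
time = 71,040,000 / 10,000,000 = 7.1 s

7.1 seconds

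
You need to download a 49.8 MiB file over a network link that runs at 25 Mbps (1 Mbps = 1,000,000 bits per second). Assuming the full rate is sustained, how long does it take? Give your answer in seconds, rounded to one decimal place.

16.7 seconds

49.8 MiB = 52,219,084.8 bytes = 417,752,678.4 bits
25 Mbps = 25,000,000 bits/s
time = 417,752,678.4 / 25,000,000 = 16.7 s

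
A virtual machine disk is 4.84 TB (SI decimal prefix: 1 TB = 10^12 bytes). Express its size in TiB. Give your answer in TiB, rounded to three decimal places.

4.402 TiB

4.84 TB = 4.84 × 10^12 bytes = 4,840,000,000,000 bytes
1 TiB = 1,099,511,627,776 bytes
4,840,000,000,000 / 1,099,511,627,776 = 4.402 TiB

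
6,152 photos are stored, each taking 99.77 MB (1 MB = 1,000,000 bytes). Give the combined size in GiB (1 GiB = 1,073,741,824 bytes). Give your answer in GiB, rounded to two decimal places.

571.63 GiB

Total = 6,152 × 99.77 MB = 613785.04 MB
= 613785.04 × 1,000,000 bytes = 613,785,040,000 bytes
1 GiB = 1,073,741,824 bytes
613,785,040,000 / 1,073,741,824 = 571.63 GiB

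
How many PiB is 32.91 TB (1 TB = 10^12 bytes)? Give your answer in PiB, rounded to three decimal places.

0.029 PiB

32.91 TB = 32.91 × 10^12 bytes = 32,910,000,000,000 bytes
1 PiB = 1,125,899,906,842,624 bytes
32,910,000,000,000 / 1,125,899,906,842,624 = 0.029 PiB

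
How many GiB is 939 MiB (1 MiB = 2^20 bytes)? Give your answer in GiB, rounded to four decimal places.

939 MiB = 939 × 2^20 bytes = 984,612,864 bytes
1 GiB = 2^30 bytes = 1,073,741,824 bytes
984,612,864 / 1,073,741,824 = 0.9170 GiB

0.9170 GiB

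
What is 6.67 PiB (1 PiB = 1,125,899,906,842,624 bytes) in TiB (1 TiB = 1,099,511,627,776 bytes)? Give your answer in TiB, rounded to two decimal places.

6,830.08 TiB

6.67 PiB × 1,125,899,906,842,624 bytes/PiB = 7,509,752,378,640,302.08 bytes
1 TiB = 2^40 bytes = 1,099,511,627,776 bytes
7,509,752,378,640,302.08 / 1,099,511,627,776 = 6,830.08 TiB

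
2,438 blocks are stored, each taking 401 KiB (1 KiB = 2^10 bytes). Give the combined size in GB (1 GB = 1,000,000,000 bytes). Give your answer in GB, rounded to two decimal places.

Total = 2,438 × 401 KiB = 977,638 KiB
= 977,638 × 1,024 bytes = 1,001,101,312 bytes
1 GB = 1,000,000,000 bytes
1,001,101,312 / 1,000,000,000 = 1.00 GB

1.00 GB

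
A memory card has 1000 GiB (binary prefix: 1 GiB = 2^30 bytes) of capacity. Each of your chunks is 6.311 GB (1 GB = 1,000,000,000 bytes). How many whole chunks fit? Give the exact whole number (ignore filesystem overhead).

170

Capacity: 1000 GiB = 1,073,741,824,000 bytes
Per item: 6.311 GB = 6,311,000,000 bytes
⌊1,073,741,824,000 / 6,311,000,000⌋ = 170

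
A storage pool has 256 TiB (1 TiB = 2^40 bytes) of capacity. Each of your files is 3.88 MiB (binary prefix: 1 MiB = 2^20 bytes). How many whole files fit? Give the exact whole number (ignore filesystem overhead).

69,184,395

Capacity: 256 TiB = 281,474,976,710,656 bytes
Per item: 3.88 MiB = 4,068,474.88 bytes
⌊281,474,976,710,656 / 4,068,474.88⌋ = 69,184,395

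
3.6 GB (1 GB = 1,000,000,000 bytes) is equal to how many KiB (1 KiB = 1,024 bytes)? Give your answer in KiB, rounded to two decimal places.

3,515,625.00 KiB

3.6 GB = 3.6 × 10^9 bytes = 3,600,000,000 bytes
1 KiB = 1,024 bytes
3,600,000,000 / 1,024 = 3,515,625.00 KiB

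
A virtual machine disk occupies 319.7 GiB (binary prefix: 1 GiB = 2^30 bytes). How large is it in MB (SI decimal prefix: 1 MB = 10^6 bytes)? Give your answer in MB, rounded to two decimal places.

319.7 GiB = 319.7 × 2^30 bytes = 343,275,261,132.8 bytes
1 MB = 10^6 bytes = 1,000,000 bytes
343,275,261,132.8 / 1,000,000 = 343,275.26 MB

343,275.26 MB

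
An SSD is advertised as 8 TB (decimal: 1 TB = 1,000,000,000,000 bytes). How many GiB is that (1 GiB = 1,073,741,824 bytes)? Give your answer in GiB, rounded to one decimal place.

7,450.6 GiB

8 TB = 8 × 10^12 bytes = 8,000,000,000,000 bytes
1 GiB = 1,073,741,824 bytes
8,000,000,000,000 / 1,073,741,824 = 7,450.6 GiB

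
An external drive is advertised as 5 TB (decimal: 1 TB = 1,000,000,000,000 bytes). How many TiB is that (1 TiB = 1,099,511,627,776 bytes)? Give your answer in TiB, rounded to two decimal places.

5 TB × 1,000,000,000,000 bytes/TB = 5,000,000,000,000 bytes
1 TiB = 1,099,511,627,776 bytes
5,000,000,000,000 / 1,099,511,627,776 = 4.55 TiB

4.55 TiB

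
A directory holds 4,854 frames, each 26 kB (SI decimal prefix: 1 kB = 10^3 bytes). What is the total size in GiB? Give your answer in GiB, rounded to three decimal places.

Total = 4,854 × 26 kB = 126,204 kB
= 126,204 × 1,000 bytes = 126,204,000 bytes
1 GiB = 1,073,741,824 bytes
126,204,000 / 1,073,741,824 = 0.118 GiB

0.118 GiB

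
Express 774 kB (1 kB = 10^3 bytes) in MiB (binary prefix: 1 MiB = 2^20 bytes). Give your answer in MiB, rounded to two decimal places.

774 kB = 774 × 10^3 bytes = 774,000 bytes
1 MiB = 1,048,576 bytes
774,000 / 1,048,576 = 0.74 MiB

0.74 MiB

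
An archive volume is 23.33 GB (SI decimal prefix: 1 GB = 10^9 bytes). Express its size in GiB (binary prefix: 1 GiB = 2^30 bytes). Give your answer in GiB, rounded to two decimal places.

23.33 GB = 23.33 × 10^9 bytes = 23,330,000,000 bytes
1 GiB = 2^30 bytes = 1,073,741,824 bytes
23,330,000,000 / 1,073,741,824 = 21.73 GiB

21.73 GiB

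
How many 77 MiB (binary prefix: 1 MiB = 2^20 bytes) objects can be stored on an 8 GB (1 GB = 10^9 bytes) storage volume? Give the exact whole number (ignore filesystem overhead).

Capacity: 8 GB = 8,000,000,000 bytes
Per item: 77 MiB = 80,740,352 bytes
⌊8,000,000,000 / 80,740,352⌋ = 99

99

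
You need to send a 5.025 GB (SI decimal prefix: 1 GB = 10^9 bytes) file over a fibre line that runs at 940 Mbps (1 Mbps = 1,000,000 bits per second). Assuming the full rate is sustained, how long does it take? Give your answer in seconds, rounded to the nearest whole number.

5.025 GB = 5,025,000,000 bytes = 40,200,000,000 bits
940 Mbps = 940,000,000 bits/s
time = 40,200,000,000 / 940,000,000 = 43 s

43 seconds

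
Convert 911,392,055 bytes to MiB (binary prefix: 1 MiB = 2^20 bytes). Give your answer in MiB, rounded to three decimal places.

911,392,055 bytes given.
1 MiB = 2^20 bytes = 1,048,576 bytes
911,392,055 / 1,048,576 = 869.171 MiB

869.171 MiB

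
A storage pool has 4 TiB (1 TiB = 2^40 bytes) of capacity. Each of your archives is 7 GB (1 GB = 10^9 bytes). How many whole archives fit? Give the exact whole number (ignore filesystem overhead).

Capacity: 4 TiB = 4,398,046,511,104 bytes
Per item: 7 GB = 7,000,000,000 bytes
⌊4,398,046,511,104 / 7,000,000,000⌋ = 628

628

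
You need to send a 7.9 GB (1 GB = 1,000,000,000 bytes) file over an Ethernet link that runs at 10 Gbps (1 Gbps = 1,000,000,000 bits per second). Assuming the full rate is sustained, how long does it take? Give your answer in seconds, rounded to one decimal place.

7.9 GB = 7,900,000,000 bytes = 63,200,000,000 bits
10 Gbps = 10,000,000,000 bits/s
time = 63,200,000,000 / 10,000,000,000 = 6.3 s

6.3 seconds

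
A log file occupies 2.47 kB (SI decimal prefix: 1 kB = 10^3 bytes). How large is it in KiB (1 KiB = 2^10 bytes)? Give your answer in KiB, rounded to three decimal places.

2.412 KiB

2.47 kB = 2.47 × 10^3 bytes = 2,470 bytes
1 KiB = 2^10 bytes = 1,024 bytes
2,470 / 1,024 = 2.412 KiB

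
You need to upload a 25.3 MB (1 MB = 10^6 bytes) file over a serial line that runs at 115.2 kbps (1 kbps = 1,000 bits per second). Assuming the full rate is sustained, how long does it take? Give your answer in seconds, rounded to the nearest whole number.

1,757 seconds

25.3 MB = 25,300,000 bytes = 202,400,000 bits
115.2 kbps = 115,200 bits/s
time = 202,400,000 / 115,200 = 1,757 s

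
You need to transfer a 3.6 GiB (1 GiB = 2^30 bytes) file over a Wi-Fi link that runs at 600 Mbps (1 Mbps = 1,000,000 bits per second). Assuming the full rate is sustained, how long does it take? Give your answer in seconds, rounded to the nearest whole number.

3.6 GiB = 3,865,470,566.4 bytes = 30,923,764,531.2 bits
600 Mbps = 600,000,000 bits/s
time = 30,923,764,531.2 / 600,000,000 = 52 s

52 seconds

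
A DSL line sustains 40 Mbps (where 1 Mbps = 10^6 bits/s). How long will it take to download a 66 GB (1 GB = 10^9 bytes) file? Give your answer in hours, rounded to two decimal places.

66 GB = 66,000,000,000 bytes = 528,000,000,000 bits
40 Mbps = 40,000,000 bits/s
time = 528,000,000,000 / 40,000,000 = 13,200.0000 s
13,200.0000 s / 3600 = 3.67 hours

3.67 hours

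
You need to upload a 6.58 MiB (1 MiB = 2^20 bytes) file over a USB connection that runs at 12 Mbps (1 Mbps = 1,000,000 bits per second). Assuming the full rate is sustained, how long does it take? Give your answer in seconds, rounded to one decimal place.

6.58 MiB = 6,899,630.08 bytes = 55,197,040.64 bits
12 Mbps = 12,000,000 bits/s
time = 55,197,040.64 / 12,000,000 = 4.6 s

4.6 seconds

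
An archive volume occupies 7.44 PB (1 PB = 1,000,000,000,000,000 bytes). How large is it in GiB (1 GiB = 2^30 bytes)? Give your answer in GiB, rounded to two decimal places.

6,929,039.96 GiB

7.44 PB × 1,000,000,000,000,000 bytes/PB = 7,440,000,000,000,000 bytes
1 GiB = 2^30 bytes = 1,073,741,824 bytes
7,440,000,000,000,000 / 1,073,741,824 = 6,929,039.96 GiB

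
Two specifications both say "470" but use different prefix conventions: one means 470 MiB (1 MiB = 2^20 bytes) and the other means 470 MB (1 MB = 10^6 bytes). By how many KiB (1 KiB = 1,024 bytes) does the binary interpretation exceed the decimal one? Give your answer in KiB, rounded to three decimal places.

470 MiB = 470 × 1,048,576 = 492,830,720 bytes
470 MB = 470 × 1,000,000 = 470,000,000 bytes
difference = 22,830,720 bytes
22,830,720 / 1,024 = 22,295.625 KiB

22,295.625 KiB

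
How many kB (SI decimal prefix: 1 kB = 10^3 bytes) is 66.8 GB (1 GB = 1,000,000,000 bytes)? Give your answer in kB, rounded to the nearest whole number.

66,800,000 kB

66.8 GB × 1,000,000,000 bytes/GB = 66,800,000,000 bytes
1 kB = 10^3 bytes = 1,000 bytes
66,800,000,000 / 1,000 = 66,800,000 kB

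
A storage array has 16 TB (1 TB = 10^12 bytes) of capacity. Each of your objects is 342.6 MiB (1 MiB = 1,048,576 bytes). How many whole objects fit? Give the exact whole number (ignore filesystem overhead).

Capacity: 16 TB = 16,000,000,000,000 bytes
Per item: 342.6 MiB = 359,242,137.6 bytes
⌊16,000,000,000,000 / 359,242,137.6⌋ = 44,538

44,538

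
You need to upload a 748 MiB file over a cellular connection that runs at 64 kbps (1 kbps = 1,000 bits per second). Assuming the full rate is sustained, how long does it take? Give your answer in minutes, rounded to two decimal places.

748 MiB = 784,334,848 bytes = 6,274,678,784 bits
64 kbps = 64,000 bits/s
time = 6,274,678,784 / 64,000 = 98,041.856 s
98,041.856 s / 60 = 1,634.03 minutes

1,634.03 minutes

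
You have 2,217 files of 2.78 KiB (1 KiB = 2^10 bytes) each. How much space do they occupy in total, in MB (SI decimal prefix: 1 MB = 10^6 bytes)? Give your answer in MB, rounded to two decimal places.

6.31 MB

Total = 2,217 × 2.78 KiB = 6163.26 KiB
= 6163.26 × 1,024 bytes = 6,311,178.24 bytes
1 MB = 1,000,000 bytes
6,311,178.24 / 1,000,000 = 6.31 MB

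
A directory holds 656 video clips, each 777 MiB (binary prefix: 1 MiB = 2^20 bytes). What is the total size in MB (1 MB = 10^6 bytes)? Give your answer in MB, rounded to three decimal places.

534,471.770 MB

Total = 656 × 777 MiB = 509,712 MiB
= 509,712 × 1,048,576 bytes = 534,471,770,112 bytes
1 MB = 1,000,000 bytes
534,471,770,112 / 1,000,000 = 534,471.770 MB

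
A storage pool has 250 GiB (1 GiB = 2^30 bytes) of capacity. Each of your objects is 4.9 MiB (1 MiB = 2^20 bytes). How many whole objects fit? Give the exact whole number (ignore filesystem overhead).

Capacity: 250 GiB = 268,435,456,000 bytes
Per item: 4.9 MiB = 5,138,022.4 bytes
⌊268,435,456,000 / 5,138,022.4⌋ = 52,244

52,244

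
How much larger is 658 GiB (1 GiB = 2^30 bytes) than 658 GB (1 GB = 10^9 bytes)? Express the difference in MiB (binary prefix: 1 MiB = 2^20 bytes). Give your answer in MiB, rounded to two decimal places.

46,274.30 MiB

658 GiB = 658 × 1,073,741,824 = 706,522,120,192 bytes
658 GB = 658 × 1,000,000,000 = 658,000,000,000 bytes
difference = 48,522,120,192 bytes
48,522,120,192 / 1,048,576 = 46,274.30 MiB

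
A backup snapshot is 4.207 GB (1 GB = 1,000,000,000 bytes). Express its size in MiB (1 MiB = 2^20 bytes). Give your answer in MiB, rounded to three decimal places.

4,012.108 MiB

4.207 GB = 4.207 × 10^9 bytes = 4,207,000,000 bytes
1 MiB = 1,048,576 bytes
4,207,000,000 / 1,048,576 = 4,012.108 MiB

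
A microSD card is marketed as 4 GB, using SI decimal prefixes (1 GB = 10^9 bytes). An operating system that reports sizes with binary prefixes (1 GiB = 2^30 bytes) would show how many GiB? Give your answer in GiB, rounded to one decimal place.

4 GB = 4 × 10^9 bytes = 4,000,000,000 bytes
1 GiB = 1,073,741,824 bytes
4,000,000,000 / 1,073,741,824 = 3.7 GiB

3.7 GiB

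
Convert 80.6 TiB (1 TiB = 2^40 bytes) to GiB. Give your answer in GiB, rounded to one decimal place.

82,534.4 GiB

80.6 TiB × 1,099,511,627,776 bytes/TiB = 88,620,637,198,745.6 bytes
1 GiB = 2^30 bytes = 1,073,741,824 bytes
88,620,637,198,745.6 / 1,073,741,824 = 82,534.4 GiB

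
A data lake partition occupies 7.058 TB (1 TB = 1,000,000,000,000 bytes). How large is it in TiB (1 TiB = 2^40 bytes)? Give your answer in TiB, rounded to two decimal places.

6.42 TiB

7.058 TB × 1,000,000,000,000 bytes/TB = 7,058,000,000,000 bytes
1 TiB = 1,099,511,627,776 bytes
7,058,000,000,000 / 1,099,511,627,776 = 6.42 TiB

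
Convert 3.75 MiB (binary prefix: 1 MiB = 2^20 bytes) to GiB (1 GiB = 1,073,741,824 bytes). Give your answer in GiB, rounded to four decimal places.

0.0037 GiB

3.75 MiB = 3.75 × 2^20 bytes = 3,932,160 bytes
1 GiB = 1,073,741,824 bytes
3,932,160 / 1,073,741,824 = 0.0037 GiB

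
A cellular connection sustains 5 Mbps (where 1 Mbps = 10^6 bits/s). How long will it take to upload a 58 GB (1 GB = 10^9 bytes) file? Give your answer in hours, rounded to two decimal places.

25.78 hours

58 GB = 58,000,000,000 bytes = 464,000,000,000 bits
5 Mbps = 5,000,000 bits/s
time = 464,000,000,000 / 5,000,000 = 92,800.0000 s
92,800.0000 s / 3600 = 25.78 hours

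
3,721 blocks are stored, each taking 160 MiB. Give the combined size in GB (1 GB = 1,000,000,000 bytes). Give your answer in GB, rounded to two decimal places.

Total = 3,721 × 160 MiB = 595,360 MiB
= 595,360 × 1,048,576 bytes = 624,280,207,360 bytes
1 GB = 1,000,000,000 bytes
624,280,207,360 / 1,000,000,000 = 624.28 GB

624.28 GB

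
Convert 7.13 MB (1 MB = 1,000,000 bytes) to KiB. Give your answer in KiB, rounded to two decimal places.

7.13 MB = 7.13 × 10^6 bytes = 7,130,000 bytes
1 KiB = 1,024 bytes
7,130,000 / 1,024 = 6,962.89 KiB

6,962.89 KiB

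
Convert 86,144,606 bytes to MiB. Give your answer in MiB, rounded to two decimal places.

86,144,606 bytes given.
1 MiB = 2^20 bytes = 1,048,576 bytes
86,144,606 / 1,048,576 = 82.15 MiB

82.15 MiB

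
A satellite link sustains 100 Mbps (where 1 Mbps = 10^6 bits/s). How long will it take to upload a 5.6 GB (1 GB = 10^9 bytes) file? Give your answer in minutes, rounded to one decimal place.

5.6 GB = 5,600,000,000 bytes = 44,800,000,000 bits
100 Mbps = 100,000,000 bits/s
time = 44,800,000,000 / 100,000,000 = 448.00 s
448.00 s / 60 = 7.5 minutes

7.5 minutes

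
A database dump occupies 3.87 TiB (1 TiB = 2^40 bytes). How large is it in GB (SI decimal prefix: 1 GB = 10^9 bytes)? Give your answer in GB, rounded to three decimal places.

3.87 TiB × 1,099,511,627,776 bytes/TiB = 4,255,109,999,493.12 bytes
1 GB = 1,000,000,000 bytes
4,255,109,999,493.12 / 1,000,000,000 = 4,255.110 GB

4,255.110 GB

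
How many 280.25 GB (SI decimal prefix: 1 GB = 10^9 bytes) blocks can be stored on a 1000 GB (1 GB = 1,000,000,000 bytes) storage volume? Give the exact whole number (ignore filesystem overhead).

Capacity: 1000 GB = 1,000,000,000,000 bytes
Per item: 280.25 GB = 280,250,000,000 bytes
⌊1,000,000,000,000 / 280,250,000,000⌋ = 3

3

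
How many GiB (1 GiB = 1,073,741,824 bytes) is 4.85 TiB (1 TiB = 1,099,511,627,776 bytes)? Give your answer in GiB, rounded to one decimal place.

4.85 TiB = 4.85 × 2^40 bytes = 5,332,631,394,713.6 bytes
1 GiB = 2^30 bytes = 1,073,741,824 bytes
5,332,631,394,713.6 / 1,073,741,824 = 4,966.4 GiB

4,966.4 GiB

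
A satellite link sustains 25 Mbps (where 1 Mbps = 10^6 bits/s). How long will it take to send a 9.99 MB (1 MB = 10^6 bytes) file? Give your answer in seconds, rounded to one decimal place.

9.99 MB = 9,990,000 bytes = 79,920,000 bits
25 Mbps = 25,000,000 bits/s
time = 79,920,000 / 25,000,000 = 3.2 s

3.2 seconds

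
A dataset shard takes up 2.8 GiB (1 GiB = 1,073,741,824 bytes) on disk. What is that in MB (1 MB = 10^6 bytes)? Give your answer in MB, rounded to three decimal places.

3,006.477 MB

2.8 GiB × 1,073,741,824 bytes/GiB = 3,006,477,107.2 bytes
1 MB = 10^6 bytes = 1,000,000 bytes
3,006,477,107.2 / 1,000,000 = 3,006.477 MB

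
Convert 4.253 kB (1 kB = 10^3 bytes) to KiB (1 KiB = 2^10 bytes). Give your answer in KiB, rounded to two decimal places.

4.253 kB × 1,000 bytes/kB = 4,253 bytes
1 KiB = 1,024 bytes
4,253 / 1,024 = 4.15 KiB

4.15 KiB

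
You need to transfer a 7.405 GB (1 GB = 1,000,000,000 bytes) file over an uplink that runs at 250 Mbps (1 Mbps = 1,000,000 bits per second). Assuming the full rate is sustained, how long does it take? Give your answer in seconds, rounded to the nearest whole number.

7.405 GB = 7,405,000,000 bytes = 59,240,000,000 bits
250 Mbps = 250,000,000 bits/s
time = 59,240,000,000 / 250,000,000 = 237 s

237 seconds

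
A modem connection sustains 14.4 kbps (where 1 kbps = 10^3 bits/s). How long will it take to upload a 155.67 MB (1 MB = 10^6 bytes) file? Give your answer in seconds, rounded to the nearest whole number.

155.67 MB = 155,670,000 bytes = 1,245,360,000 bits
14.4 kbps = 14,400 bits/s
time = 1,245,360,000 / 14,400 = 86,483 s

86,483 seconds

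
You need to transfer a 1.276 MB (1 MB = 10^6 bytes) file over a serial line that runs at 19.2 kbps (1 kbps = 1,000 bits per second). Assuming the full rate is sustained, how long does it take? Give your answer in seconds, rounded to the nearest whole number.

1.276 MB = 1,276,000 bytes = 10,208,000 bits
19.2 kbps = 19,200 bits/s
time = 10,208,000 / 19,200 = 532 s

532 seconds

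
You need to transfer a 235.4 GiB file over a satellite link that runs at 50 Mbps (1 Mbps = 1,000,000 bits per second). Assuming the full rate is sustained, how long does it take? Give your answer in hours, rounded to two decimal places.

11.23 hours

235.4 GiB = 252,758,825,369.6 bytes = 2,022,070,602,956.8 bits
50 Mbps = 50,000,000 bits/s
time = 2,022,070,602,956.8 / 50,000,000 = 40,441.4121 s
40,441.4121 s / 3600 = 11.23 hours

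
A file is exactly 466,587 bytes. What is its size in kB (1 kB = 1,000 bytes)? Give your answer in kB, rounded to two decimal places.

466.59 kB

466,587 bytes given.
1 kB = 1,000 bytes
466,587 / 1,000 = 466.59 kB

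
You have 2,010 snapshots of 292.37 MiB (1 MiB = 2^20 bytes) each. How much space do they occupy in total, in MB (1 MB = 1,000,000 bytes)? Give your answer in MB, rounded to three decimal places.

Total = 2,010 × 292.37 MiB = 587663.7 MiB
= 587663.7 × 1,048,576 bytes = 616,210,051,891.2 bytes
1 MB = 1,000,000 bytes
616,210,051,891.2 / 1,000,000 = 616,210.052 MB

616,210.052 MB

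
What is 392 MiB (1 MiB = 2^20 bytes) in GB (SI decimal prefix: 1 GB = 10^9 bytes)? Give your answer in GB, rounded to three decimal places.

392 MiB × 1,048,576 bytes/MiB = 411,041,792 bytes
1 GB = 10^9 bytes = 1,000,000,000 bytes
411,041,792 / 1,000,000,000 = 0.411 GB

0.411 GB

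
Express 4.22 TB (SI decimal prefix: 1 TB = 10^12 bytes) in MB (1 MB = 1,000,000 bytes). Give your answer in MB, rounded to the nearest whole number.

4.22 TB × 1,000,000,000,000 bytes/TB = 4,220,000,000,000 bytes
1 MB = 10^6 bytes = 1,000,000 bytes
4,220,000,000,000 / 1,000,000 = 4,220,000 MB

4,220,000 MB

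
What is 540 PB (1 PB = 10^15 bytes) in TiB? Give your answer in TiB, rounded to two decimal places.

540 PB = 540 × 10^15 bytes = 540,000,000,000,000,000 bytes
1 TiB = 2^40 bytes = 1,099,511,627,776 bytes
540,000,000,000,000,000 / 1,099,511,627,776 = 491,127.14 TiB

491,127.14 TiB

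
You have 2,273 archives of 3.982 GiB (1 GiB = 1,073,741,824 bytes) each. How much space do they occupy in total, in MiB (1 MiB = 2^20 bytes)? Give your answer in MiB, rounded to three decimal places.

Total = 2,273 × 3.982 GiB = 9051.086 GiB
= 9051.086 × 1,073,741,824 bytes = 9,718,529,590,820.864 bytes
1 MiB = 1,048,576 bytes
9,718,529,590,820.864 / 1,048,576 = 9,268,312.064 MiB

9,268,312.064 MiB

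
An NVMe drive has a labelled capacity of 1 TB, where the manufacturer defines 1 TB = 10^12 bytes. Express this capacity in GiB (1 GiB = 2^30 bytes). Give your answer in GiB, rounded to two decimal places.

1 TB = 1 × 10^12 bytes = 1,000,000,000,000 bytes
1 GiB = 2^30 bytes = 1,073,741,824 bytes
1,000,000,000,000 / 1,073,741,824 = 931.32 GiB

931.32 GiB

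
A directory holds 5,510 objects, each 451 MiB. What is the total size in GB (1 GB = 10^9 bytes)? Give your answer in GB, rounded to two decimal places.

Total = 5,510 × 451 MiB = 2,485,010 MiB
= 2,485,010 × 1,048,576 bytes = 2,605,721,845,760 bytes
1 GB = 1,000,000,000 bytes
2,605,721,845,760 / 1,000,000,000 = 2,605.72 GB

2,605.72 GB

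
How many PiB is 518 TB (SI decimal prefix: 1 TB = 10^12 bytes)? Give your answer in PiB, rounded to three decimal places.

518 TB = 518 × 10^12 bytes = 518,000,000,000,000 bytes
1 PiB = 2^50 bytes = 1,125,899,906,842,624 bytes
518,000,000,000,000 / 1,125,899,906,842,624 = 0.460 PiB

0.460 PiB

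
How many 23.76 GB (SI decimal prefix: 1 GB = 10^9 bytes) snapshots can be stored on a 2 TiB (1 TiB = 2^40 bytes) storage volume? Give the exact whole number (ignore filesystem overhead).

Capacity: 2 TiB = 2,199,023,255,552 bytes
Per item: 23.76 GB = 23,760,000,000 bytes
⌊2,199,023,255,552 / 23,760,000,000⌋ = 92

92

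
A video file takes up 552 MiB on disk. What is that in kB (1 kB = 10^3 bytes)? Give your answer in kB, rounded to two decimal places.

552 MiB = 552 × 2^20 bytes = 578,813,952 bytes
1 kB = 10^3 bytes = 1,000 bytes
578,813,952 / 1,000 = 578,813.95 kB

578,813.95 kB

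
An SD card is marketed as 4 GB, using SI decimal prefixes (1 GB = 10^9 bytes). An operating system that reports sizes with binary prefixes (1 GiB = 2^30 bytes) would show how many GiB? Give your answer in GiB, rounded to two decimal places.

4 GB × 1,000,000,000 bytes/GB = 4,000,000,000 bytes
1 GiB = 1,073,741,824 bytes
4,000,000,000 / 1,073,741,824 = 3.73 GiB

3.73 GiB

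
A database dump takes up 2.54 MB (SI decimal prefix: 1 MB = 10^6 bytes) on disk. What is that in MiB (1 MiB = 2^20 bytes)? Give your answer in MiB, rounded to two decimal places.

2.54 MB × 1,000,000 bytes/MB = 2,540,000 bytes
1 MiB = 2^20 bytes = 1,048,576 bytes
2,540,000 / 1,048,576 = 2.42 MiB

2.42 MiB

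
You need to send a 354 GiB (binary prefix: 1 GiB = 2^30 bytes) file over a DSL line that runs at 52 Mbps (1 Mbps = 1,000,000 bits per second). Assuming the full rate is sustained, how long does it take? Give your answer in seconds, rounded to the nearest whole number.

354 GiB = 380,104,605,696 bytes = 3,040,836,845,568 bits
52 Mbps = 52,000,000 bits/s
time = 3,040,836,845,568 / 52,000,000 = 58,478 s

58,478 seconds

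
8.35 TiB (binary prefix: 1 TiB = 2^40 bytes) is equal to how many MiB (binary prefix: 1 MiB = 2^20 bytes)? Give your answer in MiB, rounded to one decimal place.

8,755,609.6 MiB

8.35 TiB = 8.35 × 2^40 bytes = 9,180,922,091,929.6 bytes
1 MiB = 1,048,576 bytes
9,180,922,091,929.6 / 1,048,576 = 8,755,609.6 MiB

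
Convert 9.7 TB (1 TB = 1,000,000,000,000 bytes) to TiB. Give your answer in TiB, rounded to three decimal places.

9.7 TB = 9.7 × 10^12 bytes = 9,700,000,000,000 bytes
1 TiB = 2^40 bytes = 1,099,511,627,776 bytes
9,700,000,000,000 / 1,099,511,627,776 = 8.822 TiB

8.822 TiB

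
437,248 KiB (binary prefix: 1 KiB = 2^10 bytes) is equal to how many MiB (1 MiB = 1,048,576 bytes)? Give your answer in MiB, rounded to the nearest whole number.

427 MiB

437,248 KiB = 437,248 × 2^10 bytes = 447,741,952 bytes
1 MiB = 1,048,576 bytes
447,741,952 / 1,048,576 = 427 MiB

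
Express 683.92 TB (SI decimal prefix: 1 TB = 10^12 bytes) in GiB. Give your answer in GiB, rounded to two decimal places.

636,950.14 GiB

683.92 TB = 683.92 × 10^12 bytes = 683,920,000,000,000 bytes
1 GiB = 2^30 bytes = 1,073,741,824 bytes
683,920,000,000,000 / 1,073,741,824 = 636,950.14 GiB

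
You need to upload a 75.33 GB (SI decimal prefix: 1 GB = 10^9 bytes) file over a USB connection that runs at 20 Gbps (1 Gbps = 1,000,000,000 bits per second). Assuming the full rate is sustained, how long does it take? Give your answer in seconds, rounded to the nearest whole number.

30 seconds

75.33 GB = 75,330,000,000 bytes = 602,640,000,000 bits
20 Gbps = 20,000,000,000 bits/s
time = 602,640,000,000 / 20,000,000,000 = 30 s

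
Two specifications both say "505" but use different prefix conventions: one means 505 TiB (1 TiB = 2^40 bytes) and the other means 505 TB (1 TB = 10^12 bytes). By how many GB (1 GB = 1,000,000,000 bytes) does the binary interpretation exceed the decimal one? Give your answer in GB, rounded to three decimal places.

50,253.372 GB

505 TiB = 505 × 1,099,511,627,776 = 555,253,372,026,880 bytes
505 TB = 505 × 1,000,000,000,000 = 505,000,000,000,000 bytes
difference = 50,253,372,026,880 bytes
50,253,372,026,880 / 1,000,000,000 = 50,253.372 GB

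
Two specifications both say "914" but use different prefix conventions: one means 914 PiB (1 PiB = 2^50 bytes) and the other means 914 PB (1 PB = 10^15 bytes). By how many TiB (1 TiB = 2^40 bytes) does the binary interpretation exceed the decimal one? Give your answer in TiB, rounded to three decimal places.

914 PiB = 914 × 1,125,899,906,842,624 = 1,029,072,514,854,158,336 bytes
914 PB = 914 × 1,000,000,000,000,000 = 914,000,000,000,000,000 bytes
difference = 115,072,514,854,158,336 bytes
115,072,514,854,158,336 / 1,099,511,627,776 = 104,657.843 TiB

104,657.843 TiB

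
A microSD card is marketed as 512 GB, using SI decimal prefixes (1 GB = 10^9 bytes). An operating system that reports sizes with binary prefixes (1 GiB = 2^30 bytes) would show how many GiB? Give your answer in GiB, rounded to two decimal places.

476.84 GiB

512 GB = 512 × 10^9 bytes = 512,000,000,000 bytes
1 GiB = 1,073,741,824 bytes
512,000,000,000 / 1,073,741,824 = 476.84 GiB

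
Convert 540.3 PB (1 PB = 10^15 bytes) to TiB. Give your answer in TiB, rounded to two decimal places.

540.3 PB × 1,000,000,000,000,000 bytes/PB = 540,300,000,000,000,000 bytes
1 TiB = 2^40 bytes = 1,099,511,627,776 bytes
540,300,000,000,000,000 / 1,099,511,627,776 = 491,399.99 TiB

491,399.99 TiB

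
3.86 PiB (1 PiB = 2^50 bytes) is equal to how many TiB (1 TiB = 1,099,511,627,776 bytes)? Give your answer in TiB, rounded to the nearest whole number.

3,953 TiB

3.86 PiB × 1,125,899,906,842,624 bytes/PiB = 4,345,973,640,412,528.64 bytes
1 TiB = 2^40 bytes = 1,099,511,627,776 bytes
4,345,973,640,412,528.64 / 1,099,511,627,776 = 3,953 TiB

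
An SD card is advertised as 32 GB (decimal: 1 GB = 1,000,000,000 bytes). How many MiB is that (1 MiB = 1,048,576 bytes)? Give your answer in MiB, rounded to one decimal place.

32 GB × 1,000,000,000 bytes/GB = 32,000,000,000 bytes
1 MiB = 1,048,576 bytes
32,000,000,000 / 1,048,576 = 30,517.6 MiB

30,517.6 MiB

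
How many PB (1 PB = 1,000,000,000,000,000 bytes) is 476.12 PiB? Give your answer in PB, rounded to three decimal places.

476.12 PiB × 1,125,899,906,842,624 bytes/PiB = 536,063,463,645,910,138.88 bytes
1 PB = 10^15 bytes = 1,000,000,000,000,000 bytes
536,063,463,645,910,138.88 / 1,000,000,000,000,000 = 536.063 PB

536.063 PB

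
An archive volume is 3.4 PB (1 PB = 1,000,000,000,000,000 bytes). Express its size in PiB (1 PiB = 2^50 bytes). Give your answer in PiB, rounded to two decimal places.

3.4 PB = 3.4 × 10^15 bytes = 3,400,000,000,000,000 bytes
1 PiB = 2^50 bytes = 1,125,899,906,842,624 bytes
3,400,000,000,000,000 / 1,125,899,906,842,624 = 3.02 PiB

3.02 PiB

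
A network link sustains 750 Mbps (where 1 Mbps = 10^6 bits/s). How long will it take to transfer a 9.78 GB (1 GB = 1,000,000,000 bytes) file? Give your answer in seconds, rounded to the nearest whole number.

9.78 GB = 9,780,000,000 bytes = 78,240,000,000 bits
750 Mbps = 750,000,000 bits/s
time = 78,240,000,000 / 750,000,000 = 104 s

104 seconds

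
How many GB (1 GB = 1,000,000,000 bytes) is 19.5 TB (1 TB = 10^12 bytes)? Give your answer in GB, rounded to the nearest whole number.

19,500 GB

19.5 TB = 19.5 × 10^12 bytes = 19,500,000,000,000 bytes
1 GB = 10^9 bytes = 1,000,000,000 bytes
19,500,000,000,000 / 1,000,000,000 = 19,500 GB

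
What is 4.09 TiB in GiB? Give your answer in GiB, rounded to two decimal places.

4,188.16 GiB

4.09 TiB = 4.09 × 2^40 bytes = 4,497,002,557,603.84 bytes
1 GiB = 1,073,741,824 bytes
4,497,002,557,603.84 / 1,073,741,824 = 4,188.16 GiB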